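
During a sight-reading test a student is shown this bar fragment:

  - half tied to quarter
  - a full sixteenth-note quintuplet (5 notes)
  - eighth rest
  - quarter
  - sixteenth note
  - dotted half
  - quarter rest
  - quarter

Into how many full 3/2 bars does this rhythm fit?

One bar of 3/2 = 24 sixteenth notes.
Express everything in sixteenth notes: half tied to quarter (half + quarter) = 12; a full sixteenth-note quintuplet (5 notes) (five quintuplet sixteenths span one quarter) = 4; eighth rest = 2; quarter = 4; sixteenth note = 1; dotted half = 12; quarter rest = 4; quarter = 4.
Total: 12 + 4 + 2 + 4 + 1 + 12 + 4 + 4 = 43.
43 ÷ 24 = 1 complete bar with 19 left over.

1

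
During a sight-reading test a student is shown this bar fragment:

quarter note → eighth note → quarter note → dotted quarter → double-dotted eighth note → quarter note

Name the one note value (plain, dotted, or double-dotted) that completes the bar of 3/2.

The bar of 3/2 = 48 thirty-second notes.
Working in thirty-second notes: quarter note = 8; eighth note = 4; quarter note = 8; dotted quarter = 12; double-dotted eighth note = 7; quarter note = 8.
Sum: 8 + 4 + 8 + 12 + 7 + 8 = 47.
Remaining: 48 − 47 = 1 thirty-second note, which is a thirty-second note.

thirty-second note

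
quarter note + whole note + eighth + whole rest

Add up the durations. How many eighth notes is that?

Express everything in eighth notes: quarter note = 2; whole note = 8; eighth = 1; whole rest = 8.
Sum: 2 + 8 + 1 + 8 = 19 eighth notes.

19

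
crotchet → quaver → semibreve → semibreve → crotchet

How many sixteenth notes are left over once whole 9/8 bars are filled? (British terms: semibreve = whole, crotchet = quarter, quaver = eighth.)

One bar of 9/8 = 9 eighth notes.
Express everything in eighth notes: crotchet = 2; quaver = 1; semibreve = 8; semibreve = 8; crotchet = 2.
Sum: 2 + 1 + 8 + 8 + 2 = 21.
21 ÷ 9 = 2 complete bars with 3 eighth notes remaining = 6 sixteenth notes.

6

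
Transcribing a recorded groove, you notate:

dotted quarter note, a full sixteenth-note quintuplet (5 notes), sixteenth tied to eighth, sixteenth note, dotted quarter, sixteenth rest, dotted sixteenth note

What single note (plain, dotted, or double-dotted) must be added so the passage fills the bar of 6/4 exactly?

The bar of 6/4 = 48 thirty-second notes.
Convert each value to thirty-second notes: dotted quarter note = 12; a full sixteenth-note quintuplet (5 notes) (five quintuplet sixteenths span one quarter) = 8; sixteenth tied to eighth (sixteenth + eighth) = 6; sixteenth note = 2; dotted quarter = 12; sixteenth rest = 2; dotted sixteenth note = 3.
Altogether 12 + 8 + 6 + 2 + 12 + 2 + 3 = 45.
Remaining: 48 − 45 = 3 thirty-second notes, which is a dotted sixteenth note.

dotted sixteenth note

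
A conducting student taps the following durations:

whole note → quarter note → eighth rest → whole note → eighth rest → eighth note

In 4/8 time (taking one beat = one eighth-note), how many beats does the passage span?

21

One eighth-note beat = 2 sixteenth notes.
Express everything in sixteenth notes: whole note = 16; quarter note = 4; eighth rest = 2; whole note = 16; eighth rest = 2; eighth note = 2.
Total: 16 + 4 + 2 + 16 + 2 + 2 = 42.
42 ÷ 2 = 21 beats.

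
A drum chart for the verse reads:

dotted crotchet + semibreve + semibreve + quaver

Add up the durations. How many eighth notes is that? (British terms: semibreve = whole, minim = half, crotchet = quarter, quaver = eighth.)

Convert each value to eighth notes: dotted crotchet = 3; semibreve = 8; semibreve = 8; quaver = 1.
Total: 3 + 8 + 8 + 1 = 20 eighth notes.

20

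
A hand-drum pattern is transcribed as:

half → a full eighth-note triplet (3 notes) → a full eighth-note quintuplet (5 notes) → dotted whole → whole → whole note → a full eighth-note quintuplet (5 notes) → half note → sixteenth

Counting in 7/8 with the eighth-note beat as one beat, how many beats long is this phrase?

One eighth-note beat = 2 sixteenth notes.
Express everything in sixteenth notes: half = 8; a full eighth-note triplet (3 notes) (three triplet eighths span one quarter) = 4; a full eighth-note quintuplet (5 notes) (five quintuplet eighths span one half) = 8; dotted whole = 24; whole = 16; whole note = 16; a full eighth-note quintuplet (5 notes) (five quintuplet eighths span one half) = 8; half note = 8; sixteenth = 1.
Total: 8 + 4 + 8 + 24 + 16 + 16 + 8 + 8 + 1 = 93.
93 ÷ 2 = 46.5 beats.

46.5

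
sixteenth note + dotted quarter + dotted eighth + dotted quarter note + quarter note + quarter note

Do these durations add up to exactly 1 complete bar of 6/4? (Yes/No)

One bar of 6/4 = 24 sixteenth notes.
Each duration in sixteenth notes: sixteenth note = 1; dotted quarter = 6; dotted eighth = 3; dotted quarter note = 6; quarter note = 4; quarter note = 4.
Adding: 1 + 6 + 3 + 6 + 4 + 4 = 24.
24 equals 24, so the answer is Yes.

Yes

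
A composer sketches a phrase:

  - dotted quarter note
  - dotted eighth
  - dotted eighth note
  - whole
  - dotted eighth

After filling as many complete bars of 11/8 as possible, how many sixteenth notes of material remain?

One bar of 11/8 = 22 sixteenth notes.
Convert each value to sixteenth notes: dotted quarter note = 6; dotted eighth = 3; dotted eighth note = 3; whole = 16; dotted eighth = 3.
Sum: 6 + 3 + 3 + 16 + 3 = 31.
31 ÷ 22 = 1 complete bar with 9 sixteenth notes remaining.

9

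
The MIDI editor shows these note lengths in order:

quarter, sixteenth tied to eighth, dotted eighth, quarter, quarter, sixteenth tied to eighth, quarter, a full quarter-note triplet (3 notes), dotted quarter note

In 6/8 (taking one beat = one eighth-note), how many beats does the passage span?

One eighth-note beat = 2 sixteenth notes.
In sixteenth notes: quarter = 4; sixteenth tied to eighth (sixteenth + eighth) = 3; dotted eighth = 3; quarter = 4; quarter = 4; sixteenth tied to eighth (sixteenth + eighth) = 3; quarter = 4; a full quarter-note triplet (3 notes) (three triplet quarters span one half) = 8; dotted quarter note = 6.
Total: 4 + 3 + 3 + 4 + 4 + 3 + 4 + 8 + 6 = 39.
39 ÷ 2 = 19.5 beats.

19.5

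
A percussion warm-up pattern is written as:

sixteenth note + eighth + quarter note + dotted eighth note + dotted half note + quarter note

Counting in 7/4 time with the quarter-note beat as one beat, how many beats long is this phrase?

One quarter-note beat = 4 sixteenth notes.
In sixteenth notes: sixteenth note = 1; eighth = 2; quarter note = 4; dotted eighth note = 3; dotted half note = 12; quarter note = 4.
Altogether 1 + 2 + 4 + 3 + 12 + 4 = 26.
26 ÷ 4 = 6.5 beats.

6.5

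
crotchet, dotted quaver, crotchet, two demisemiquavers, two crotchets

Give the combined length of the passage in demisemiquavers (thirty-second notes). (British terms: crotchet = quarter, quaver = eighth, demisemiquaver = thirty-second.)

Each duration in thirty-second notes: crotchet = 8; dotted quaver = 6; crotchet = 8; demisemiquaver = 1; demisemiquaver = 1; crotchet = 8; crotchet = 8.
Sum: 8 + 6 + 8 + 1 + 1 + 8 + 8 = 40 thirty-second notes.

40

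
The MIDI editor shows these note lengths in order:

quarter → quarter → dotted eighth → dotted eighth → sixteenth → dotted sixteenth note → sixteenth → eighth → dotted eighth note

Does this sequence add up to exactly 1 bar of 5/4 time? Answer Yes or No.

One bar of 5/4 = 40 thirty-second notes.
Each duration in thirty-second notes: quarter = 8; quarter = 8; dotted eighth = 6; dotted eighth = 6; sixteenth = 2; dotted sixteenth note = 3; sixteenth = 2; eighth = 4; dotted eighth note = 6.
Altogether 8 + 8 + 6 + 6 + 2 + 3 + 2 + 4 + 6 = 45.
45 exceeds 40, so the answer is No.

No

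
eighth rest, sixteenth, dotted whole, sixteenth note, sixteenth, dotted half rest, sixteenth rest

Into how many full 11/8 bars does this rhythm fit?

1

One bar of 11/8 = 22 sixteenth notes.
In sixteenth notes: eighth rest = 2; sixteenth = 1; dotted whole = 24; sixteenth note = 1; sixteenth = 1; dotted half rest = 12; sixteenth rest = 1.
Altogether 2 + 1 + 24 + 1 + 1 + 12 + 1 = 42.
42 ÷ 22 = 1 complete bar with 20 left over.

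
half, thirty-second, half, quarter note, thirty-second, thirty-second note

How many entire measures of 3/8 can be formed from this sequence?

3

One bar of 3/8 = 12 thirty-second notes.
Working in thirty-second notes: half = 16; thirty-second = 1; half = 16; quarter note = 8; thirty-second = 1; thirty-second note = 1.
Total: 16 + 1 + 16 + 8 + 1 + 1 = 43.
43 ÷ 12 = 3 complete bars with 7 left over.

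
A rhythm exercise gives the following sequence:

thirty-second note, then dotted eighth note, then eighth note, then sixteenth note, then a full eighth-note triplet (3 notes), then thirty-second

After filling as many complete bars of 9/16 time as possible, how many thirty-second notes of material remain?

4

One bar of 9/16 = 18 thirty-second notes.
Working in thirty-second notes: thirty-second note = 1; dotted eighth note = 6; eighth note = 4; sixteenth note = 2; a full eighth-note triplet (3 notes) (three triplet eighths span one quarter) = 8; thirty-second = 1.
Sum: 1 + 6 + 4 + 2 + 8 + 1 = 22.
22 ÷ 18 = 1 complete bar with 4 thirty-second notes remaining.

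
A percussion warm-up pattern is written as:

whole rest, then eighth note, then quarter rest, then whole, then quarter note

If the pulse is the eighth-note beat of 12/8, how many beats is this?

21

One eighth-note beat = 2 sixteenth notes.
Convert each value to sixteenth notes: whole rest = 16; eighth note = 2; quarter rest = 4; whole = 16; quarter note = 4.
Adding: 16 + 2 + 4 + 16 + 4 = 42.
42 ÷ 2 = 21 beats.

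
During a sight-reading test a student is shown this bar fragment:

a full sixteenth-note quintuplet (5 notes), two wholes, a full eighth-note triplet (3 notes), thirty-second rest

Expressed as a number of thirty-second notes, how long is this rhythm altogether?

Each duration in thirty-second notes: a full sixteenth-note quintuplet (5 notes) (five quintuplet sixteenths span one quarter) = 8; whole = 32; whole = 32; a full eighth-note triplet (3 notes) (three triplet eighths span one quarter) = 8; thirty-second rest = 1.
Total: 8 + 32 + 32 + 8 + 1 = 81 thirty-second notes.

81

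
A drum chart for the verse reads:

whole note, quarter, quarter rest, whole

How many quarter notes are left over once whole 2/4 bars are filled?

0

One bar of 2/4 = 2 quarter notes.
Convert each value to quarter notes: whole note = 4; quarter = 1; quarter rest = 1; whole = 4.
Total: 4 + 1 + 1 + 4 = 10.
10 ÷ 2 = 5 complete bars with 0 quarter notes remaining.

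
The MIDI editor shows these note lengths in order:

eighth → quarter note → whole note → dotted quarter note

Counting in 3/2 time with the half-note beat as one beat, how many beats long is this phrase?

One half-note beat = 4 eighth notes.
In eighth notes: eighth = 1; quarter note = 2; whole note = 8; dotted quarter note = 3.
Altogether 1 + 2 + 8 + 3 = 14.
14 ÷ 4 = 3.5 beats.

3.5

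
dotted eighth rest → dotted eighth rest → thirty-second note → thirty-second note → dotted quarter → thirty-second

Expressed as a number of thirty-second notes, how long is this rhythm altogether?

27

Each duration in thirty-second notes: dotted eighth rest = 6; dotted eighth rest = 6; thirty-second note = 1; thirty-second note = 1; dotted quarter = 12; thirty-second = 1.
Sum: 6 + 6 + 1 + 1 + 12 + 1 = 27 thirty-second notes.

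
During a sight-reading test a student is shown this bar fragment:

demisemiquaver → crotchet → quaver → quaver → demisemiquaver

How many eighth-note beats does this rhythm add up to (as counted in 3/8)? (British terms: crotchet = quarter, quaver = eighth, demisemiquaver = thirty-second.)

One eighth-note beat = 4 thirty-second notes.
Working in thirty-second notes: demisemiquaver = 1; crotchet = 8; quaver = 4; quaver = 4; demisemiquaver = 1.
Sum: 1 + 8 + 4 + 4 + 1 = 18.
18 ÷ 4 = 4.5 beats.

4.5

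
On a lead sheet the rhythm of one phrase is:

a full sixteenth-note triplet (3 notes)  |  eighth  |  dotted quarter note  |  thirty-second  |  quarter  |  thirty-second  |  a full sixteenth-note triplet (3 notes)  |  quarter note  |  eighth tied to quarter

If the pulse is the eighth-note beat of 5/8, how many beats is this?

13.5

One eighth-note beat = 4 thirty-second notes.
In thirty-second notes: a full sixteenth-note triplet (3 notes) (three triplet sixteenths span one eighth) = 4; eighth = 4; dotted quarter note = 12; thirty-second = 1; quarter = 8; thirty-second = 1; a full sixteenth-note triplet (3 notes) (three triplet sixteenths span one eighth) = 4; quarter note = 8; eighth tied to quarter (eighth + quarter) = 12.
Total: 4 + 4 + 12 + 1 + 8 + 1 + 4 + 8 + 12 = 54.
54 ÷ 4 = 13.5 beats.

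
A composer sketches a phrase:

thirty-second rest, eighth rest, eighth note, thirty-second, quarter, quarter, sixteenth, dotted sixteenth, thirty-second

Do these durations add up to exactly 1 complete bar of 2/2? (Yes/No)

Yes

One bar of 2/2 = 32 thirty-second notes.
In thirty-second notes: thirty-second rest = 1; eighth rest = 4; eighth note = 4; thirty-second = 1; quarter = 8; quarter = 8; sixteenth = 2; dotted sixteenth = 3; thirty-second = 1.
Total: 1 + 4 + 4 + 1 + 8 + 8 + 2 + 3 + 1 = 32.
32 equals 32, so the answer is Yes.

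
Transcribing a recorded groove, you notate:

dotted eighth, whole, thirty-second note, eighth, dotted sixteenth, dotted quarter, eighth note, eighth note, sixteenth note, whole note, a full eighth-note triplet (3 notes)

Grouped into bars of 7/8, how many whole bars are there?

3

One bar of 7/8 = 28 thirty-second notes.
Working in thirty-second notes: dotted eighth = 6; whole = 32; thirty-second note = 1; eighth = 4; dotted sixteenth = 3; dotted quarter = 12; eighth note = 4; eighth note = 4; sixteenth note = 2; whole note = 32; a full eighth-note triplet (3 notes) (three triplet eighths span one quarter) = 8.
Adding: 6 + 32 + 1 + 4 + 3 + 12 + 4 + 4 + 2 + 32 + 8 = 108.
108 ÷ 28 = 3 complete bars with 24 left over.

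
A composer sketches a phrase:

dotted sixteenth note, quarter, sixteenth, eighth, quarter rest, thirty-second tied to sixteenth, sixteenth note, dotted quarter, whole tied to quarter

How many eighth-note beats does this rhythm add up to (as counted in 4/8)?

20.5

One eighth-note beat = 4 thirty-second notes.
Convert each value to thirty-second notes: dotted sixteenth note = 3; quarter = 8; sixteenth = 2; eighth = 4; quarter rest = 8; thirty-second tied to sixteenth (thirty-second + sixteenth) = 3; sixteenth note = 2; dotted quarter = 12; whole tied to quarter (whole + quarter) = 40.
Adding: 3 + 8 + 2 + 4 + 8 + 3 + 2 + 12 + 40 = 82.
82 ÷ 4 = 20.5 beats.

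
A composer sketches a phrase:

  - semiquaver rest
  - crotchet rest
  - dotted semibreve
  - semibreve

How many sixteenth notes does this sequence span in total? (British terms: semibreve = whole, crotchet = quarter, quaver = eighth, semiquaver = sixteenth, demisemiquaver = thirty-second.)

45

Working in sixteenth notes: semiquaver rest = 1; crotchet rest = 4; dotted semibreve = 24; semibreve = 16.
Sum: 1 + 4 + 24 + 16 = 45 sixteenth notes.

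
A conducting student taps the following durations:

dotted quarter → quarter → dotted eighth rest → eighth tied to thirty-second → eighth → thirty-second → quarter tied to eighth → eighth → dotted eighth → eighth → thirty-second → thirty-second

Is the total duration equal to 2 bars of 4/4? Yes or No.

Yes

One bar of 4/4 = 32 thirty-second notes, so 2 bars = 64.
Express everything in thirty-second notes: dotted quarter = 12; quarter = 8; dotted eighth rest = 6; eighth tied to thirty-second (eighth + thirty-second) = 5; eighth = 4; thirty-second = 1; quarter tied to eighth (quarter + eighth) = 12; eighth = 4; dotted eighth = 6; eighth = 4; thirty-second = 1; thirty-second = 1.
Altogether 12 + 8 + 6 + 5 + 4 + 1 + 12 + 4 + 6 + 4 + 1 + 1 = 64.
64 equals 64, so the answer is Yes.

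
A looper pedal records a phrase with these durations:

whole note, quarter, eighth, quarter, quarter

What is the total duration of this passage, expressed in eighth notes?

In eighth notes: whole note = 8; quarter = 2; eighth = 1; quarter = 2; quarter = 2.
Altogether 8 + 2 + 1 + 2 + 2 = 15 eighth notes.

15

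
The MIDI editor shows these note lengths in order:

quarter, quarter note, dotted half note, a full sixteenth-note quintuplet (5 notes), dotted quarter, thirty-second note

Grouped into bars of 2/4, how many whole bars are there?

3

One bar of 2/4 = 16 thirty-second notes.
Each duration in thirty-second notes: quarter = 8; quarter note = 8; dotted half note = 24; a full sixteenth-note quintuplet (5 notes) (five quintuplet sixteenths span one quarter) = 8; dotted quarter = 12; thirty-second note = 1.
Total: 8 + 8 + 24 + 8 + 12 + 1 = 61.
61 ÷ 16 = 3 complete bars with 13 left over.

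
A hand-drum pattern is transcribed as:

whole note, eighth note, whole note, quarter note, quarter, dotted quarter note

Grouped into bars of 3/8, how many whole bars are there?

8

One bar of 3/8 = 3 eighth notes.
Each duration in eighth notes: whole note = 8; eighth note = 1; whole note = 8; quarter note = 2; quarter = 2; dotted quarter note = 3.
Total: 8 + 1 + 8 + 2 + 2 + 3 = 24.
24 ÷ 3 = 8 complete bars with 0 left over.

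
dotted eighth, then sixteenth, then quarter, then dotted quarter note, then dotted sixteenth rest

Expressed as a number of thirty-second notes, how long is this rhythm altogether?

31

Convert each value to thirty-second notes: dotted eighth = 6; sixteenth = 2; quarter = 8; dotted quarter note = 12; dotted sixteenth rest = 3.
Total: 6 + 2 + 8 + 12 + 3 = 31 thirty-second notes.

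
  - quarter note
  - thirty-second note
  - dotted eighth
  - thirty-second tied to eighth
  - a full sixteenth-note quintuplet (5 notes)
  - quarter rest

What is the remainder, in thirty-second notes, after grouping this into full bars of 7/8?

8

One bar of 7/8 = 28 thirty-second notes.
Convert each value to thirty-second notes: quarter note = 8; thirty-second note = 1; dotted eighth = 6; thirty-second tied to eighth (thirty-second + eighth) = 5; a full sixteenth-note quintuplet (5 notes) (five quintuplet sixteenths span one quarter) = 8; quarter rest = 8.
Altogether 8 + 1 + 6 + 5 + 8 + 8 = 36.
36 ÷ 28 = 1 complete bar with 8 thirty-second notes remaining.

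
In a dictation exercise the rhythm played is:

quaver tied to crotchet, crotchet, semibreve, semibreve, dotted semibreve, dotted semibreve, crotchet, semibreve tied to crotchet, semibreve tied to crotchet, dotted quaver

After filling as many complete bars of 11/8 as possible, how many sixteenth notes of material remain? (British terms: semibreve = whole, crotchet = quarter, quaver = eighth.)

5

One bar of 11/8 = 22 sixteenth notes.
In sixteenth notes: quaver tied to crotchet (quaver + crotchet) = 6; crotchet = 4; semibreve = 16; semibreve = 16; dotted semibreve = 24; dotted semibreve = 24; crotchet = 4; semibreve tied to crotchet (semibreve + crotchet) = 20; semibreve tied to crotchet (semibreve + crotchet) = 20; dotted quaver = 3.
Adding: 6 + 4 + 16 + 16 + 24 + 24 + 4 + 20 + 20 + 3 = 137.
137 ÷ 22 = 6 complete bars with 5 sixteenth notes remaining.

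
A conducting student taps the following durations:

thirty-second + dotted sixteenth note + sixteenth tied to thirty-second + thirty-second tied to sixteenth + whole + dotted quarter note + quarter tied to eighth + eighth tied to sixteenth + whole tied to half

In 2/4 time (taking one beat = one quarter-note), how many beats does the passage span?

One quarter-note beat = 8 thirty-second notes.
Working in thirty-second notes: thirty-second = 1; dotted sixteenth note = 3; sixteenth tied to thirty-second (sixteenth + thirty-second) = 3; thirty-second tied to sixteenth (thirty-second + sixteenth) = 3; whole = 32; dotted quarter note = 12; quarter tied to eighth (quarter + eighth) = 12; eighth tied to sixteenth (eighth + sixteenth) = 6; whole tied to half (whole + half) = 48.
Adding: 1 + 3 + 3 + 3 + 32 + 12 + 12 + 6 + 48 = 120.
120 ÷ 8 = 15 beats.

15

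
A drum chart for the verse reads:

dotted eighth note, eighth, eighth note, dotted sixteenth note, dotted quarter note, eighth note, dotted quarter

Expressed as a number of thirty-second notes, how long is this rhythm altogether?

In thirty-second notes: dotted eighth note = 6; eighth = 4; eighth note = 4; dotted sixteenth note = 3; dotted quarter note = 12; eighth note = 4; dotted quarter = 12.
Total: 6 + 4 + 4 + 3 + 12 + 4 + 12 = 45 thirty-second notes.

45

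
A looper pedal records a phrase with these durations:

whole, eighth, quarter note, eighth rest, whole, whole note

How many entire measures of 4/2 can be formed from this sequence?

1

One bar of 4/2 = 16 eighth notes.
Working in eighth notes: whole = 8; eighth = 1; quarter note = 2; eighth rest = 1; whole = 8; whole note = 8.
Total: 8 + 1 + 2 + 1 + 8 + 8 = 28.
28 ÷ 16 = 1 complete bar with 12 left over.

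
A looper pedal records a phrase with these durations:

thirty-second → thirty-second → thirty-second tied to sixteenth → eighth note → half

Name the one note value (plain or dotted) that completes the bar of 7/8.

dotted sixteenth note

The bar of 7/8 = 28 thirty-second notes.
Each duration in thirty-second notes: thirty-second = 1; thirty-second = 1; thirty-second tied to sixteenth (thirty-second + sixteenth) = 3; eighth note = 4; half = 16.
Sum: 1 + 1 + 3 + 4 + 16 = 25.
Remaining: 28 − 25 = 3 thirty-second notes, which is a dotted sixteenth note.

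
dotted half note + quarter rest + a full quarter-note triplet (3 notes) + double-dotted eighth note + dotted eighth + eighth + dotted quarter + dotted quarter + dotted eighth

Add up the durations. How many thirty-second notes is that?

In thirty-second notes: dotted half note = 24; quarter rest = 8; a full quarter-note triplet (3 notes) (three triplet quarters span one half) = 16; double-dotted eighth note = 7; dotted eighth = 6; eighth = 4; dotted quarter = 12; dotted quarter = 12; dotted eighth = 6.
Sum: 24 + 8 + 16 + 7 + 6 + 4 + 12 + 12 + 6 = 95 thirty-second notes.

95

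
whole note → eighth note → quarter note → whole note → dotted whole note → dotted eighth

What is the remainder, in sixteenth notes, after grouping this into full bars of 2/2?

One bar of 2/2 = 16 sixteenth notes.
Convert each value to sixteenth notes: whole note = 16; eighth note = 2; quarter note = 4; whole note = 16; dotted whole note = 24; dotted eighth = 3.
Adding: 16 + 2 + 4 + 16 + 24 + 3 = 65.
65 ÷ 16 = 4 complete bars with 1 sixteenth note remaining.

1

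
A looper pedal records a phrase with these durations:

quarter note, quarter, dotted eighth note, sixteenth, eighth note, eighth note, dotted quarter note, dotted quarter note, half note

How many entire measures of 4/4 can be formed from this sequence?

2

One bar of 4/4 = 16 sixteenth notes.
Each duration in sixteenth notes: quarter note = 4; quarter = 4; dotted eighth note = 3; sixteenth = 1; eighth note = 2; eighth note = 2; dotted quarter note = 6; dotted quarter note = 6; half note = 8.
Total: 4 + 4 + 3 + 1 + 2 + 2 + 6 + 6 + 8 = 36.
36 ÷ 16 = 2 complete bars with 4 left over.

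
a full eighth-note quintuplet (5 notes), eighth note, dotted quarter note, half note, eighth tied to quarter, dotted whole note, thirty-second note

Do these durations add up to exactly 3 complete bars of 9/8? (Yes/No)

One bar of 9/8 = 36 thirty-second notes, so 3 bars = 108.
Working in thirty-second notes: a full eighth-note quintuplet (5 notes) (five quintuplet eighths span one half) = 16; eighth note = 4; dotted quarter note = 12; half note = 16; eighth tied to quarter (eighth + quarter) = 12; dotted whole note = 48; thirty-second note = 1.
Altogether 16 + 4 + 12 + 16 + 12 + 48 + 1 = 109.
109 exceeds 108, so the answer is No.

No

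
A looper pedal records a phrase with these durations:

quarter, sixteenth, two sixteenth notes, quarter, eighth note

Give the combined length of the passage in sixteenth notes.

13

In sixteenth notes: quarter = 4; sixteenth = 1; sixteenth note = 1; sixteenth note = 1; quarter = 4; eighth note = 2.
Total: 4 + 1 + 1 + 1 + 4 + 2 = 13 sixteenth notes.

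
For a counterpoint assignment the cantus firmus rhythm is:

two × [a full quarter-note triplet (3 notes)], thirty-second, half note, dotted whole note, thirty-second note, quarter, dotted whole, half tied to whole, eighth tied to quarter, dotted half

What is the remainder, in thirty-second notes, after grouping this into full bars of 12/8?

One bar of 12/8 = 48 thirty-second notes.
Working in thirty-second notes: a full quarter-note triplet (3 notes) (three triplet quarters span one half) = 16; a full quarter-note triplet (3 notes) (three triplet quarters span one half) = 16; thirty-second = 1; half note = 16; dotted whole note = 48; thirty-second note = 1; quarter = 8; dotted whole = 48; half tied to whole (half + whole) = 48; eighth tied to quarter (eighth + quarter) = 12; dotted half = 24.
Adding: 16 + 16 + 1 + 16 + 48 + 1 + 8 + 48 + 48 + 12 + 24 = 238.
238 ÷ 48 = 4 complete bars with 46 thirty-second notes remaining.

46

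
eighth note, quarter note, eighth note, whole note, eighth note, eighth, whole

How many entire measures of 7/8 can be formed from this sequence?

One bar of 7/8 = 7 eighth notes.
Each duration in eighth notes: eighth note = 1; quarter note = 2; eighth note = 1; whole note = 8; eighth note = 1; eighth = 1; whole = 8.
Sum: 1 + 2 + 1 + 8 + 1 + 1 + 8 = 22.
22 ÷ 7 = 3 complete bars with 1 left over.

3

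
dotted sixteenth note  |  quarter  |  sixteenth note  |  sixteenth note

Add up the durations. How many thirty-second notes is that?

Working in thirty-second notes: dotted sixteenth note = 3; quarter = 8; sixteenth note = 2; sixteenth note = 2.
Adding: 3 + 8 + 2 + 2 = 15 thirty-second notes.

15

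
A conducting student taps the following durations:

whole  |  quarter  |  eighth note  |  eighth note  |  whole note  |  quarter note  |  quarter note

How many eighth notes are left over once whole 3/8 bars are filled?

One bar of 3/8 = 3 eighth notes.
Convert each value to eighth notes: whole = 8; quarter = 2; eighth note = 1; eighth note = 1; whole note = 8; quarter note = 2; quarter note = 2.
Adding: 8 + 2 + 1 + 1 + 8 + 2 + 2 = 24.
24 ÷ 3 = 8 complete bars with 0 eighth notes remaining.

0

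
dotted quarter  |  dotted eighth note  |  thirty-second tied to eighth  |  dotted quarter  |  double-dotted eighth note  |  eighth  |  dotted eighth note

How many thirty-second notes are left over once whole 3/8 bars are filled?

4

One bar of 3/8 = 12 thirty-second notes.
Working in thirty-second notes: dotted quarter = 12; dotted eighth note = 6; thirty-second tied to eighth (thirty-second + eighth) = 5; dotted quarter = 12; double-dotted eighth note = 7; eighth = 4; dotted eighth note = 6.
Total: 12 + 6 + 5 + 12 + 7 + 4 + 6 = 52.
52 ÷ 12 = 4 complete bars with 4 thirty-second notes remaining.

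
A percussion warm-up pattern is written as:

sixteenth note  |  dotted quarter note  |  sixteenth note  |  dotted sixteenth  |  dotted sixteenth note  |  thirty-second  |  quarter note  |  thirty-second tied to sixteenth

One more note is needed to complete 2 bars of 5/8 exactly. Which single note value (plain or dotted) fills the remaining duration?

dotted eighth note

2 bars of 5/8 = 40 thirty-second notes.
Each duration in thirty-second notes: sixteenth note = 2; dotted quarter note = 12; sixteenth note = 2; dotted sixteenth = 3; dotted sixteenth note = 3; thirty-second = 1; quarter note = 8; thirty-second tied to sixteenth (thirty-second + sixteenth) = 3.
Altogether 2 + 12 + 2 + 3 + 3 + 1 + 8 + 3 = 34.
Remaining: 40 − 34 = 6 thirty-second notes, which is a dotted eighth note.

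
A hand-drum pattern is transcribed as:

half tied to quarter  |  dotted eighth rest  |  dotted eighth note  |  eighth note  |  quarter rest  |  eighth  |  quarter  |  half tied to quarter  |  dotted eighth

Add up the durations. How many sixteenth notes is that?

45

Express everything in sixteenth notes: half tied to quarter (half + quarter) = 12; dotted eighth rest = 3; dotted eighth note = 3; eighth note = 2; quarter rest = 4; eighth = 2; quarter = 4; half tied to quarter (half + quarter) = 12; dotted eighth = 3.
Total: 12 + 3 + 3 + 2 + 4 + 2 + 4 + 12 + 3 = 45 sixteenth notes.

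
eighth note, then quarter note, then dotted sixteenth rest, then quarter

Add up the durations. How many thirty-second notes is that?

Convert each value to thirty-second notes: eighth note = 4; quarter note = 8; dotted sixteenth rest = 3; quarter = 8.
Sum: 4 + 8 + 3 + 8 = 23 thirty-second notes.

23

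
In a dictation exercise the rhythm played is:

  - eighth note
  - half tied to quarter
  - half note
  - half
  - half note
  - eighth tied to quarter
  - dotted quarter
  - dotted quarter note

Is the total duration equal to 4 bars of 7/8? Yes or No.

One bar of 7/8 = 7 eighth notes, so 4 bars = 28.
Convert each value to eighth notes: eighth note = 1; half tied to quarter (half + quarter) = 6; half note = 4; half = 4; half note = 4; eighth tied to quarter (eighth + quarter) = 3; dotted quarter = 3; dotted quarter note = 3.
Sum: 1 + 6 + 4 + 4 + 4 + 3 + 3 + 3 = 28.
28 equals 28, so the answer is Yes.

Yes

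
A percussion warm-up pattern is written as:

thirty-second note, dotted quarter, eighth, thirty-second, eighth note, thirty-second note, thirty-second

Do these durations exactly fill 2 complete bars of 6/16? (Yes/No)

One bar of 6/16 = 12 thirty-second notes, so 2 bars = 24.
Working in thirty-second notes: thirty-second note = 1; dotted quarter = 12; eighth = 4; thirty-second = 1; eighth note = 4; thirty-second note = 1; thirty-second = 1.
Total: 1 + 12 + 4 + 1 + 4 + 1 + 1 = 24.
24 equals 24, so the answer is Yes.

Yes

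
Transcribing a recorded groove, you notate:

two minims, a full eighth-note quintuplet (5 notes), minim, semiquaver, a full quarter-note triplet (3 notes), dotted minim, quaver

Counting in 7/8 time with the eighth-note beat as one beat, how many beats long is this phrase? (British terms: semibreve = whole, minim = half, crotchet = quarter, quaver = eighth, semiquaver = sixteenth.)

One eighth-note beat = 2 sixteenth notes.
Convert each value to sixteenth notes: minim = 8; minim = 8; a full eighth-note quintuplet (5 notes) (five quintuplet eighths span one half) = 8; minim = 8; semiquaver = 1; a full quarter-note triplet (3 notes) (three triplet quarters span one half) = 8; dotted minim = 12; quaver = 2.
Sum: 8 + 8 + 8 + 8 + 1 + 8 + 12 + 2 = 55.
55 ÷ 2 = 27.5 beats.

27.5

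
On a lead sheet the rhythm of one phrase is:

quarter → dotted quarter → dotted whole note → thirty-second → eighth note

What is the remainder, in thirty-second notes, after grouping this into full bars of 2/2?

9

One bar of 2/2 = 32 thirty-second notes.
Convert each value to thirty-second notes: quarter = 8; dotted quarter = 12; dotted whole note = 48; thirty-second = 1; eighth note = 4.
Total: 8 + 12 + 48 + 1 + 4 = 73.
73 ÷ 32 = 2 complete bars with 9 thirty-second notes remaining.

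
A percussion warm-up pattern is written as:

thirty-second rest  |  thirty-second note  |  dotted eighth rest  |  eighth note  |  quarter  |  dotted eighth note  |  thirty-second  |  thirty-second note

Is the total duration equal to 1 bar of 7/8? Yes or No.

Yes

One bar of 7/8 = 28 thirty-second notes.
Each duration in thirty-second notes: thirty-second rest = 1; thirty-second note = 1; dotted eighth rest = 6; eighth note = 4; quarter = 8; dotted eighth note = 6; thirty-second = 1; thirty-second note = 1.
Total: 1 + 1 + 6 + 4 + 8 + 6 + 1 + 1 = 28.
28 equals 28, so the answer is Yes.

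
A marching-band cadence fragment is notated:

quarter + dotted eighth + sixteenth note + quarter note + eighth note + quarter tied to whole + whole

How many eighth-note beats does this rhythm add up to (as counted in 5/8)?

25

One eighth-note beat = 2 sixteenth notes.
Working in sixteenth notes: quarter = 4; dotted eighth = 3; sixteenth note = 1; quarter note = 4; eighth note = 2; quarter tied to whole (quarter + whole) = 20; whole = 16.
Sum: 4 + 3 + 1 + 4 + 2 + 20 + 16 = 50.
50 ÷ 2 = 25 beats.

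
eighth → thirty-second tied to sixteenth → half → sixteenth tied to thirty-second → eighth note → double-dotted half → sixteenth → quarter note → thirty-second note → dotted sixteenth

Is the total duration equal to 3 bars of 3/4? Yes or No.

Yes

One bar of 3/4 = 24 thirty-second notes, so 3 bars = 72.
Each duration in thirty-second notes: eighth = 4; thirty-second tied to sixteenth (thirty-second + sixteenth) = 3; half = 16; sixteenth tied to thirty-second (sixteenth + thirty-second) = 3; eighth note = 4; double-dotted half = 28; sixteenth = 2; quarter note = 8; thirty-second note = 1; dotted sixteenth = 3.
Total: 4 + 3 + 16 + 3 + 4 + 28 + 2 + 8 + 1 + 3 = 72.
72 equals 72, so the answer is Yes.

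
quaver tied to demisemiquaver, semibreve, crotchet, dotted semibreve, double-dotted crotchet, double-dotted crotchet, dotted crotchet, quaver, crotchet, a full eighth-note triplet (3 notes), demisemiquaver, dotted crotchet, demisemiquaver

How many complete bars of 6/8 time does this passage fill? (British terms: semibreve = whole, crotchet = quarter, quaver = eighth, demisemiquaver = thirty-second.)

6

One bar of 6/8 = 24 thirty-second notes.
Express everything in thirty-second notes: quaver tied to demisemiquaver (quaver + demisemiquaver) = 5; semibreve = 32; crotchet = 8; dotted semibreve = 48; double-dotted crotchet = 14; double-dotted crotchet = 14; dotted crotchet = 12; quaver = 4; crotchet = 8; a full eighth-note triplet (3 notes) (three triplet eighths span one quarter) = 8; demisemiquaver = 1; dotted crotchet = 12; demisemiquaver = 1.
Sum: 5 + 32 + 8 + 48 + 14 + 14 + 12 + 4 + 8 + 8 + 1 + 12 + 1 = 167.
167 ÷ 24 = 6 complete bars with 23 left over.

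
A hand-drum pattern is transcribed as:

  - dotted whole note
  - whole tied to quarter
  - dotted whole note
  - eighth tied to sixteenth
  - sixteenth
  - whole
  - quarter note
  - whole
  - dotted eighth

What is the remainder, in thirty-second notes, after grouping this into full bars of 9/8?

6

One bar of 9/8 = 18 sixteenth notes.
Express everything in sixteenth notes: dotted whole note = 24; whole tied to quarter (whole + quarter) = 20; dotted whole note = 24; eighth tied to sixteenth (eighth + sixteenth) = 3; sixteenth = 1; whole = 16; quarter note = 4; whole = 16; dotted eighth = 3.
Total: 24 + 20 + 24 + 3 + 1 + 16 + 4 + 16 + 3 = 111.
111 ÷ 18 = 6 complete bars with 3 sixteenth notes remaining = 6 thirty-second notes.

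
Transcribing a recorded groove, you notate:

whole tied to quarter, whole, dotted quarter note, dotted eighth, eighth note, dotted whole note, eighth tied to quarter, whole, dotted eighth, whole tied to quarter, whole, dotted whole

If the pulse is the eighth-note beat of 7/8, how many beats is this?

One eighth-note beat = 2 sixteenth notes.
Each duration in sixteenth notes: whole tied to quarter (whole + quarter) = 20; whole = 16; dotted quarter note = 6; dotted eighth = 3; eighth note = 2; dotted whole note = 24; eighth tied to quarter (eighth + quarter) = 6; whole = 16; dotted eighth = 3; whole tied to quarter (whole + quarter) = 20; whole = 16; dotted whole = 24.
Altogether 20 + 16 + 6 + 3 + 2 + 24 + 6 + 16 + 3 + 20 + 16 + 24 = 156.
156 ÷ 2 = 78 beats.

78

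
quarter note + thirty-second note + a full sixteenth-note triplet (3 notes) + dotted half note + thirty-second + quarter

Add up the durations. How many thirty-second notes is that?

46

Convert each value to thirty-second notes: quarter note = 8; thirty-second note = 1; a full sixteenth-note triplet (3 notes) (three triplet sixteenths span one eighth) = 4; dotted half note = 24; thirty-second = 1; quarter = 8.
Sum: 8 + 1 + 4 + 24 + 1 + 8 = 46 thirty-second notes.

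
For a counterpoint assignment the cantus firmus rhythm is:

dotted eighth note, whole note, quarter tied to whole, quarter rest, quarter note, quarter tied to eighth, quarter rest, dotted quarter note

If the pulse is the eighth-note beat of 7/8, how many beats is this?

31.5

One eighth-note beat = 2 sixteenth notes.
Convert each value to sixteenth notes: dotted eighth note = 3; whole note = 16; quarter tied to whole (quarter + whole) = 20; quarter rest = 4; quarter note = 4; quarter tied to eighth (quarter + eighth) = 6; quarter rest = 4; dotted quarter note = 6.
Altogether 3 + 16 + 20 + 4 + 4 + 6 + 4 + 6 = 63.
63 ÷ 2 = 31.5 beats.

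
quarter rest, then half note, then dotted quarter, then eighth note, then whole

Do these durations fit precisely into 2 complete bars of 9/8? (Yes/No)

Yes

One bar of 9/8 = 9 eighth notes, so 2 bars = 18.
Convert each value to eighth notes: quarter rest = 2; half note = 4; dotted quarter = 3; eighth note = 1; whole = 8.
Total: 2 + 4 + 3 + 1 + 8 = 18.
18 equals 18, so the answer is Yes.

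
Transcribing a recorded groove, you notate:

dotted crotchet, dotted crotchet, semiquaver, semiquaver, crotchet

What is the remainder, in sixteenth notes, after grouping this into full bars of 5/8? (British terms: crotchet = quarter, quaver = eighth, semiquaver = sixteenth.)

8

One bar of 5/8 = 10 sixteenth notes.
Each duration in sixteenth notes: dotted crotchet = 6; dotted crotchet = 6; semiquaver = 1; semiquaver = 1; crotchet = 4.
Sum: 6 + 6 + 1 + 1 + 4 = 18.
18 ÷ 10 = 1 complete bar with 8 sixteenth notes remaining.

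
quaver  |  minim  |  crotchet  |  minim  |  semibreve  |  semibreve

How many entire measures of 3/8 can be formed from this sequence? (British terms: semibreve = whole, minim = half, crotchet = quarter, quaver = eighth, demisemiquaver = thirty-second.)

One bar of 3/8 = 3 eighth notes.
Each duration in eighth notes: quaver = 1; minim = 4; crotchet = 2; minim = 4; semibreve = 8; semibreve = 8.
Sum: 1 + 4 + 2 + 4 + 8 + 8 = 27.
27 ÷ 3 = 9 complete bars with 0 left over.

9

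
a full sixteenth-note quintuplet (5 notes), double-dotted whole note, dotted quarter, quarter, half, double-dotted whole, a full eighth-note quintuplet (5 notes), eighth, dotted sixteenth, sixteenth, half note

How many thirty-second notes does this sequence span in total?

197

Convert each value to thirty-second notes: a full sixteenth-note quintuplet (5 notes) (five quintuplet sixteenths span one quarter) = 8; double-dotted whole note = 56; dotted quarter = 12; quarter = 8; half = 16; double-dotted whole = 56; a full eighth-note quintuplet (5 notes) (five quintuplet eighths span one half) = 16; eighth = 4; dotted sixteenth = 3; sixteenth = 2; half note = 16.
Adding: 8 + 56 + 12 + 8 + 16 + 56 + 16 + 4 + 3 + 2 + 16 = 197 thirty-second notes.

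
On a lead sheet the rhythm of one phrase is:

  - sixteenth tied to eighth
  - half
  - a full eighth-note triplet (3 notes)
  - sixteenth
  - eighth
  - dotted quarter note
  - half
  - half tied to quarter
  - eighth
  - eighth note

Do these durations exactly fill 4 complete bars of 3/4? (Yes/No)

One bar of 3/4 = 12 sixteenth notes, so 4 bars = 48.
Express everything in sixteenth notes: sixteenth tied to eighth (sixteenth + eighth) = 3; half = 8; a full eighth-note triplet (3 notes) (three triplet eighths span one quarter) = 4; sixteenth = 1; eighth = 2; dotted quarter note = 6; half = 8; half tied to quarter (half + quarter) = 12; eighth = 2; eighth note = 2.
Total: 3 + 8 + 4 + 1 + 2 + 6 + 8 + 12 + 2 + 2 = 48.
48 equals 48, so the answer is Yes.

Yes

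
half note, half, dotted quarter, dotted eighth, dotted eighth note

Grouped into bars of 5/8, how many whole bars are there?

One bar of 5/8 = 10 sixteenth notes.
Each duration in sixteenth notes: half note = 8; half = 8; dotted quarter = 6; dotted eighth = 3; dotted eighth note = 3.
Altogether 8 + 8 + 6 + 3 + 3 = 28.
28 ÷ 10 = 2 complete bars with 8 left over.

2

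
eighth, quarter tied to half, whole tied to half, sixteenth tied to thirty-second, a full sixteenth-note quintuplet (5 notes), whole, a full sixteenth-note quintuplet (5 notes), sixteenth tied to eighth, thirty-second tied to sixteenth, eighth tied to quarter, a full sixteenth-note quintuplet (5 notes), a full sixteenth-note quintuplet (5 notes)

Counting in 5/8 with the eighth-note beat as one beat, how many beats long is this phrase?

One eighth-note beat = 4 thirty-second notes.
Working in thirty-second notes: eighth = 4; quarter tied to half (quarter + half) = 24; whole tied to half (whole + half) = 48; sixteenth tied to thirty-second (sixteenth + thirty-second) = 3; a full sixteenth-note quintuplet (5 notes) (five quintuplet sixteenths span one quarter) = 8; whole = 32; a full sixteenth-note quintuplet (5 notes) (five quintuplet sixteenths span one quarter) = 8; sixteenth tied to eighth (sixteenth + eighth) = 6; thirty-second tied to sixteenth (thirty-second + sixteenth) = 3; eighth tied to quarter (eighth + quarter) = 12; a full sixteenth-note quintuplet (5 notes) (five quintuplet sixteenths span one quarter) = 8; a full sixteenth-note quintuplet (5 notes) (five quintuplet sixteenths span one quarter) = 8.
Total: 4 + 24 + 48 + 3 + 8 + 32 + 8 + 6 + 3 + 12 + 8 + 8 = 164.
164 ÷ 4 = 41 beats.

41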